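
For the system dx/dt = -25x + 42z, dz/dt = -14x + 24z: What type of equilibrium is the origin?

saddle

A = [[-25,42],[-14,24]]; det(A-λI) = λ^2 + λ - 12.
λ = -4, 3: opposite signs.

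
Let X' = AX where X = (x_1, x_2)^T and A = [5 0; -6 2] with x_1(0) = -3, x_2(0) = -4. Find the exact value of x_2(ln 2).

A = [[5,0],[-6,2]]; eigenvalues λ = 5, 2.
Eigenvectors: (1,-2) for λ=5, (0,1) for λ=2.
From the initial condition, c_1 = -3, c_2 = -10.
x_2(ln 2) = (-3)(2^5)(-2) + (-10)(2^2)(1) = 152.

152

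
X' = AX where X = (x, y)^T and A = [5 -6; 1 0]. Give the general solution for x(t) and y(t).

Coefficient matrix A = [[5, -6], [1, 0]].
Characteristic polynomial det(A - λI) = λ^2 - 5λ + 6 = 0.
Eigenvalues λ = 3, 2.
For λ=3: (A-λI) row 1 is [2, -6], so an eigenvector is (3, 1).
For λ=2: (A-λI) row 1 is [3, -6], so an eigenvector is (2, 1).
General solution: K_1e^(3t)(3,1) + K_2e^(2t)(2,1).

x(t) = 3K_1e^(3t) + 2K_2e^(2t), y(t) = K_1e^(3t) + K_2e^(2t)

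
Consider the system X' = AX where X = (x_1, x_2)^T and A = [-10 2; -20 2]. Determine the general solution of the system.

Coefficient matrix A = [[-10, 2], [-20, 2]].
Characteristic polynomial det(A - λI) = λ^2 + 8λ + 20 = 0.
Eigenvalues λ = -4 ± 2i (complex conjugate pair).
For λ=-4+2i: an eigenvector is (1,3) - i(0,-1) = (1, 3 + i).
A real fundamental pair from Re and Im of e^((-4+2i)t)v: X_1 = e^(-4t)(cos(2t)·(1,3) + sin(2t)·(0,-1)), X_2 = e^(-4t)(sin(2t)·(1,3) - cos(2t)·(0,-1)).
General solution: c_1X_1 + c_2X_2.

x_1(t) = c_1e^(-4t)cos(2t) + c_2e^(-4t)sin(2t), x_2(t) = -c_1e^(-4t)sin(2t) + 3c_1e^(-4t)cos(2t) + 3c_2e^(-4t)sin(2t) + c_2e^(-4t)cos(2t)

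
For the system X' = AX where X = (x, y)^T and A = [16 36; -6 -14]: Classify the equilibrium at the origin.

A = [[16,36],[-6,-14]]; det(A-λI) = λ^2 - 2λ - 8.
λ = 4, -2: opposite signs.

saddle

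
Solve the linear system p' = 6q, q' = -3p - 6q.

Coefficient matrix A = [[0, 6], [-3, -6]].
Characteristic polynomial det(A - λI) = λ^2 + 6λ + 18 = 0.
Eigenvalues λ = -3 ± 3i (complex conjugate pair).
For λ=-3+3i: an eigenvector is (-1,1) - i(1,0) = (-1 - i, 1).
A real fundamental pair from Re and Im of e^((-3+3i)t)v: X_1 = e^(-3t)(cos(3t)·(-1,1) + sin(3t)·(1,0)), X_2 = e^(-3t)(sin(3t)·(-1,1) - cos(3t)·(1,0)).
General solution: C_1X_1 + C_2X_2.

p(t) = C_1e^(-3t)sin(3t) - C_1e^(-3t)cos(3t) - C_2e^(-3t)sin(3t) - C_2e^(-3t)cos(3t), q(t) = C_1e^(-3t)cos(3t) + C_2e^(-3t)sin(3t)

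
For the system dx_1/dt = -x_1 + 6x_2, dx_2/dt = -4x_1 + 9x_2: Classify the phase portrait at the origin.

A = [[-1,6],[-4,9]]; det(A-λI) = λ^2 - 8λ + 15.
λ = 5, 3: both positive.

unstable node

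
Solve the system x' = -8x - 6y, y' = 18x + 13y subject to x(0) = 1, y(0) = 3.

x(t) = -9e^(4t) + 10e^(t), y(t) = 18e^(4t) - 15e^(t)

Coefficient matrix A = [[-8, -6], [18, 13]].
Characteristic polynomial det(A - λI) = λ^2 - 5λ + 4 = 0.
Eigenvalues λ = 1, 4.
For λ=1: (A-λI) row 1 is [-9, -6], so an eigenvector is (-2, 3).
For λ=4: (A-λI) row 1 is [-12, -6], so an eigenvector is (1, -2).
General solution: c_1e^(t)(-2,3) + c_2e^(4t)(1,-2).
Applying x(0)=1, y(0)=3 gives c_1=-5, c_2=-9.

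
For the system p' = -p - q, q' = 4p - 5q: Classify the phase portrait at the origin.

A = [[-1,-1],[4,-5]]; det(A-λI) = λ^2 + 6λ + 9.
repeated λ = -3 with a single eigenvector.

stable improper node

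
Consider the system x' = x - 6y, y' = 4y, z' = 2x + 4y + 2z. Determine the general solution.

Coefficient matrix A = [[1, -6, 0], [0, 4, 0], [2, 4, 2]].
det(A - λI) = 0 gives eigenvalues λ = 1, 2, 4.
For λ=1: eigenvector (1,0,-2).
For λ=2: eigenvector (0,0,1).
For λ=4: eigenvector (-2,1,0).
General solution: K_1e^(t)(1,0,-2) + K_2e^(2t)(0,0,1) + K_3e^(4t)(-2,1,0).

x(t) = K_1e^(t) - 2K_3e^(4t), y(t) = K_3e^(4t), z(t) = -2K_1e^(t) + K_2e^(2t)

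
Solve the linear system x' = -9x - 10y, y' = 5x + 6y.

Coefficient matrix A = [[-9, -10], [5, 6]].
Characteristic polynomial det(A - λI) = λ^2 + 3λ - 4 = 0.
Eigenvalues λ = 1, -4.
For λ=1: (A-λI) row 1 is [-10, -10], so an eigenvector is (-1, 1).
For λ=-4: (A-λI) row 1 is [-5, -10], so an eigenvector is (-2, 1).
General solution: c_1e^(t)(-1,1) + c_2e^(-4t)(-2,1).

x(t) = -c_1e^(t) - 2c_2e^(-4t), y(t) = c_1e^(t) + c_2e^(-4t)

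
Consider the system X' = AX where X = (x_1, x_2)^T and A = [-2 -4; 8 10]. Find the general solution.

x_1(t) = C_1e^(2t) + C_2e^(6t), x_2(t) = -C_1e^(2t) - 2C_2e^(6t)

Coefficient matrix A = [[-2, -4], [8, 10]].
Characteristic polynomial det(A - λI) = λ^2 - 8λ + 12 = 0.
Eigenvalues λ = 2, 6.
For λ=2: (A-λI) row 1 is [-4, -4], so an eigenvector is (1, -1).
For λ=6: (A-λI) row 1 is [-8, -4], so an eigenvector is (1, -2).
General solution: C_1e^(2t)(1,-1) + C_2e^(6t)(1,-2).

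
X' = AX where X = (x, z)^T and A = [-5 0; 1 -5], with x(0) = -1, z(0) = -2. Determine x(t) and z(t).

x(t) = -e^(-5t), z(t) = -te^(-5t) - 2e^(-5t)

Coefficient matrix A = [[-5, 0], [1, -5]].
Characteristic polynomial det(A - λI) = λ^2 + 10λ + 25 = 0.
Single eigenvalue λ = -5 with algebraic multiplicity 2.
Eigenvector v = (0,-1); generalized eigenvector w with (A-λI)w=v is (-1,1).
General solution: e^(-5t)[C_1·v + C_2·(t·v + w)].
Applying x(0)=-1, z(0)=-2 gives C_1=3, C_2=1.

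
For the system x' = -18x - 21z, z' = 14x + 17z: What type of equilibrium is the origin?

A = [[-18,-21],[14,17]]; det(A-λI) = λ^2 + λ - 12.
λ = 3, -4: opposite signs.

saddle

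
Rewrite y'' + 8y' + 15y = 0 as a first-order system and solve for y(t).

Let x_1 = y, x_2 = y'. Then x_1' = x_2 and x_2' = -15x_1 - 8x_2.
A = [[0,1],[-15,-8]]; det(A-λI) = λ^2 + 8λ + 15.
Eigenvalues λ = -5, -3 with eigenvectors (1,-5), (1,-3).

y(t) = K_1e^(-5t) + K_2e^(-3t)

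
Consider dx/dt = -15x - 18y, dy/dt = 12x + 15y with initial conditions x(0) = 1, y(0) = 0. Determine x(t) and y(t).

x(t) = -2e^(3t) + 3e^(-3t), y(t) = 2e^(3t) - 2e^(-3t)

Coefficient matrix A = [[-15, -18], [12, 15]].
Characteristic polynomial det(A - λI) = λ^2 - 9 = 0.
Eigenvalues λ = -3, 3.
For λ=-3: (A-λI) row 1 is [-12, -18], so an eigenvector is (-3, 2).
For λ=3: (A-λI) row 1 is [-18, -18], so an eigenvector is (1, -1).
General solution: K_1e^(-3t)(-3,2) + K_2e^(3t)(1,-1).
Applying x(0)=1, y(0)=0 gives K_1=-1, K_2=-2.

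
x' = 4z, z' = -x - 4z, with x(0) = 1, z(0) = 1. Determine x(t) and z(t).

Coefficient matrix A = [[0, 4], [-1, -4]].
Characteristic polynomial det(A - λI) = λ^2 + 4λ + 4 = 0.
Single eigenvalue λ = -2 with algebraic multiplicity 2.
Eigenvector v = (2,-1); generalized eigenvector w with (A-λI)w=v is (-3,2).
General solution: e^(-2t)[K_1·v + K_2·(t·v + w)].
Applying x(0)=1, z(0)=1 gives K_1=5, K_2=3.

x(t) = 6te^(-2t) + e^(-2t), z(t) = -3te^(-2t) + e^(-2t)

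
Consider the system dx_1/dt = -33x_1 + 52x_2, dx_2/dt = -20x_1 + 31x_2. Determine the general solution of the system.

Coefficient matrix A = [[-33, 52], [-20, 31]].
Characteristic polynomial det(A - λI) = λ^2 + 2λ + 17 = 0.
Eigenvalues λ = -1 ± 4i (complex conjugate pair).
For λ=-1+4i: an eigenvector is (-2,-1) - i(3,2) = (-2 - 3i, -1 - 2i).
A real fundamental pair from Re and Im of e^((-1+4i)t)v: X_1 = e^(-t)(cos(4t)·(-2,-1) + sin(4t)·(3,2)), X_2 = e^(-t)(sin(4t)·(-2,-1) - cos(4t)·(3,2)).
General solution: c_1X_1 + c_2X_2.

x_1(t) = 3c_1e^(-t)sin(4t) - 2c_1e^(-t)cos(4t) - 2c_2e^(-t)sin(4t) - 3c_2e^(-t)cos(4t), x_2(t) = 2c_1e^(-t)sin(4t) - c_1e^(-t)cos(4t) - c_2e^(-t)sin(4t) - 2c_2e^(-t)cos(4t)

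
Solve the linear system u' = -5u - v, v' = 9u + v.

Coefficient matrix A = [[-5, -1], [9, 1]].
Characteristic polynomial det(A - λI) = λ^2 + 4λ + 4 = 0.
Single eigenvalue λ = -2 with algebraic multiplicity 2.
Eigenvector v = (1,-3); generalized eigenvector w with (A-λI)w=v is (0,-1).
General solution: e^(-2t)[C_1·v + C_2·(t·v + w)].

u(t) = C_1e^(-2t) + C_2te^(-2t), v(t) = -3C_1e^(-2t) - 3C_2te^(-2t) - C_2e^(-2t)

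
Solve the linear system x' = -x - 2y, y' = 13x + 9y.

x(t) = -K_1e^(4t)sin(t) - K_1e^(4t)cos(t) - K_2e^(4t)sin(t) + K_2e^(4t)cos(t), y(t) = 2K_1e^(4t)sin(t) + 3K_1e^(4t)cos(t) + 3K_2e^(4t)sin(t) - 2K_2e^(4t)cos(t)

Coefficient matrix A = [[-1, -2], [13, 9]].
Characteristic polynomial det(A - λI) = λ^2 - 8λ + 17 = 0.
Eigenvalues λ = 4 ± i (complex conjugate pair).
For λ=4+i: an eigenvector is (-1,3) - i(-1,2) = (-1 + i, 3 - 2i).
A real fundamental pair from Re and Im of e^((4+i)t)v: X_1 = e^(4t)(cos(t)·(-1,3) + sin(t)·(-1,2)), X_2 = e^(4t)(sin(t)·(-1,3) - cos(t)·(-1,2)).
General solution: K_1X_1 + K_2X_2.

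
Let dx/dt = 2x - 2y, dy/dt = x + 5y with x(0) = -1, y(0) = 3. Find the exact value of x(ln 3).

-297

A = [[2,-2],[1,5]]; eigenvalues λ = 4, 3.
Eigenvectors: (1,-1) for λ=4, (-2,1) for λ=3.
From the initial condition, c_1 = -5, c_2 = -2.
x(ln 3) = (-5)(3^4)(1) + (-2)(3^3)(-2) = -297.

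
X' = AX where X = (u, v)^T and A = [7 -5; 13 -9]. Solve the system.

u(t) = 2c_1e^(-t)sin(t) - c_1e^(-t)cos(t) - c_2e^(-t)sin(t) - 2c_2e^(-t)cos(t), v(t) = 3c_1e^(-t)sin(t) - 2c_1e^(-t)cos(t) - 2c_2e^(-t)sin(t) - 3c_2e^(-t)cos(t)

Coefficient matrix A = [[7, -5], [13, -9]].
Characteristic polynomial det(A - λI) = λ^2 + 2λ + 2 = 0.
Eigenvalues λ = -1 ± i (complex conjugate pair).
For λ=-1+i: an eigenvector is (-1,-2) - i(2,3) = (-1 - 2i, -2 - 3i).
A real fundamental pair from Re and Im of e^((-1+i)t)v: X_1 = e^(-t)(cos(t)·(-1,-2) + sin(t)·(2,3)), X_2 = e^(-t)(sin(t)·(-1,-2) - cos(t)·(2,3)).
General solution: c_1X_1 + c_2X_2.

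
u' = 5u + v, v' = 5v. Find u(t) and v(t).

Coefficient matrix A = [[5, 1], [0, 5]].
Characteristic polynomial det(A - λI) = λ^2 - 10λ + 25 = 0.
Single eigenvalue λ = 5 with algebraic multiplicity 2.
Eigenvector v = (1,0); generalized eigenvector w with (A-λI)w=v is (-3,1).
General solution: e^(5t)[K_1·v + K_2·(t·v + w)].

u(t) = K_1e^(5t) + K_2te^(5t) - 3K_2e^(5t), v(t) = K_2e^(5t)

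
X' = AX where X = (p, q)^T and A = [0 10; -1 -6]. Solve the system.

Coefficient matrix A = [[0, 10], [-1, -6]].
Characteristic polynomial det(A - λI) = λ^2 + 6λ + 10 = 0.
Eigenvalues λ = -3 ± i (complex conjugate pair).
For λ=-3+i: an eigenvector is (3,-1) - i(-1,0) = (3 + i, -1).
A real fundamental pair from Re and Im of e^((-3+i)t)v: X_1 = e^(-3t)(cos(t)·(3,-1) + sin(t)·(-1,0)), X_2 = e^(-3t)(sin(t)·(3,-1) - cos(t)·(-1,0)).
General solution: K_1X_1 + K_2X_2.

p(t) = -K_1e^(-3t)sin(t) + 3K_1e^(-3t)cos(t) + 3K_2e^(-3t)sin(t) + K_2e^(-3t)cos(t), q(t) = -K_1e^(-3t)cos(t) - K_2e^(-3t)sin(t)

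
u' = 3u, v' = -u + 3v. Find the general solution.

Coefficient matrix A = [[3, 0], [-1, 3]].
Characteristic polynomial det(A - λI) = λ^2 - 6λ + 9 = 0.
Single eigenvalue λ = 3 with algebraic multiplicity 2.
Eigenvector v = (0,1); generalized eigenvector w with (A-λI)w=v is (-1,-3).
General solution: e^(3t)[c_1·v + c_2·(t·v + w)].

u(t) = -c_2e^(3t), v(t) = c_1e^(3t) + c_2te^(3t) - 3c_2e^(3t)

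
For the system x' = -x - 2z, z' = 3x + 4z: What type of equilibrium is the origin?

unstable node

A = [[-1,-2],[3,4]]; det(A-λI) = λ^2 - 3λ + 2.
λ = 2, 1: both positive.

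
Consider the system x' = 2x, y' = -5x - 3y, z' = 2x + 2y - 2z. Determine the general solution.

Coefficient matrix A = [[2, 0, 0], [-5, -3, 0], [2, 2, -2]].
det(A - λI) = 0 gives eigenvalues λ = 2, -3, -2.
For λ=2: eigenvector (1,-1,0).
For λ=-3: eigenvector (0,1,-2).
For λ=-2: eigenvector (0,0,1).
General solution: K_1e^(2t)(1,-1,0) + K_2e^(-3t)(0,1,-2) + K_3e^(-2t)(0,0,1).

x(t) = K_1e^(2t), y(t) = -K_1e^(2t) + K_2e^(-3t), z(t) = -2K_2e^(-3t) + K_3e^(-2t)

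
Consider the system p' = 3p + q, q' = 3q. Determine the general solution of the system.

Coefficient matrix A = [[3, 1], [0, 3]].
Characteristic polynomial det(A - λI) = λ^2 - 6λ + 9 = 0.
Single eigenvalue λ = 3 with algebraic multiplicity 2.
Eigenvector v = (-1,0); generalized eigenvector w with (A-λI)w=v is (-2,-1).
General solution: e^(3t)[K_1·v + K_2·(t·v + w)].

p(t) = -K_1e^(3t) - K_2te^(3t) - 2K_2e^(3t), q(t) = -K_2e^(3t)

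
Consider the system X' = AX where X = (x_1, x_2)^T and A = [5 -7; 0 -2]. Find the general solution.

Coefficient matrix A = [[5, -7], [0, -2]].
Characteristic polynomial det(A - λI) = λ^2 - 3λ - 10 = 0.
Eigenvalues λ = 5, -2.
For λ=5: (A-λI) row 1 is [0, -7], so an eigenvector is (-1, 0).
For λ=-2: (A-λI) row 1 is [7, -7], so an eigenvector is (1, 1).
General solution: c_1e^(5t)(-1,0) + c_2e^(-2t)(1,1).

x_1(t) = -c_1e^(5t) + c_2e^(-2t), x_2(t) = c_2e^(-2t)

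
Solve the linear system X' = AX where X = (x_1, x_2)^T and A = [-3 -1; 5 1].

Coefficient matrix A = [[-3, -1], [5, 1]].
Characteristic polynomial det(A - λI) = λ^2 + 2λ + 2 = 0.
Eigenvalues λ = -1 ± i (complex conjugate pair).
For λ=-1+i: an eigenvector is (0,1) - i(-1,2) = (0 + i, 1 - 2i).
A real fundamental pair from Re and Im of e^((-1+i)t)v: X_1 = e^(-t)(cos(t)·(0,1) + sin(t)·(-1,2)), X_2 = e^(-t)(sin(t)·(0,1) - cos(t)·(-1,2)).
General solution: C_1X_1 + C_2X_2.

x_1(t) = -C_1e^(-t)sin(t) + C_2e^(-t)cos(t), x_2(t) = 2C_1e^(-t)sin(t) + C_1e^(-t)cos(t) + C_2e^(-t)sin(t) - 2C_2e^(-t)cos(t)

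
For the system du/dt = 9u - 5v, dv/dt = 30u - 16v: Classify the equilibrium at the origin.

A = [[9,-5],[30,-16]]; det(A-λI) = λ^2 + 7λ + 6.
λ = -6, -1: both negative.

stable node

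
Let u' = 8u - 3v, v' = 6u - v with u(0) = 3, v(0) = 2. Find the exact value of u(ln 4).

A = [[8,-3],[6,-1]]; eigenvalues λ = 5, 2.
Eigenvectors: (1,1) for λ=5, (1,2) for λ=2.
From the initial condition, c_1 = 4, c_2 = -1.
u(ln 4) = (4)(4^5)(1) + (-1)(4^2)(1) = 4080.

4080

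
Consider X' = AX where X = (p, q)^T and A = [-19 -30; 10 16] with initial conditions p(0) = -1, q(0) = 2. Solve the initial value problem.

Coefficient matrix A = [[-19, -30], [10, 16]].
Characteristic polynomial det(A - λI) = λ^2 + 3λ - 4 = 0.
Eigenvalues λ = -4, 1.
For λ=-4: (A-λI) row 1 is [-15, -30], so an eigenvector is (2, -1).
For λ=1: (A-λI) row 1 is [-20, -30], so an eigenvector is (3, -2).
General solution: C_1e^(-4t)(2,-1) + C_2e^(t)(3,-2).
Applying p(0)=-1, q(0)=2 gives C_1=4, C_2=-3.

p(t) = -9e^(t) + 8e^(-4t), q(t) = 6e^(t) - 4e^(-4t)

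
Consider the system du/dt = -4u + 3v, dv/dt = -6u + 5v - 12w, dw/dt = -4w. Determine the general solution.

Coefficient matrix A = [[-4, 3, 0], [-6, 5, -12], [0, 0, -4]].
det(A - λI) = 0 gives eigenvalues λ = 2, -4, -1.
For λ=2: eigenvector (1,2,0).
For λ=-4: eigenvector (-2,0,1).
For λ=-1: eigenvector (-1,-1,0).
General solution: K_1e^(2t)(1,2,0) + K_2e^(-4t)(-2,0,1) + K_3e^(-t)(-1,-1,0).

u(t) = K_1e^(2t) - 2K_2e^(-4t) - K_3e^(-t), v(t) = 2K_1e^(2t) - K_3e^(-t), w(t) = K_2e^(-4t)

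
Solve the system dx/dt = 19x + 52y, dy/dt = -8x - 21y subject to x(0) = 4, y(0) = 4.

x(t) = 72e^(-t)sin(4t) + 4e^(-t)cos(4t), y(t) = -28e^(-t)sin(4t) + 4e^(-t)cos(4t)

Coefficient matrix A = [[19, 52], [-8, -21]].
Characteristic polynomial det(A - λI) = λ^2 + 2λ + 17 = 0.
Eigenvalues λ = -1 ± 4i (complex conjugate pair).
For λ=-1+4i: an eigenvector is (2,-1) - i(-3,1) = (2 + 3i, -1 - i).
A real fundamental pair from Re and Im of e^((-1+4i)t)v: X_1 = e^(-t)(cos(4t)·(2,-1) + sin(4t)·(-3,1)), X_2 = e^(-t)(sin(4t)·(2,-1) - cos(4t)·(-3,1)).
General solution: C_1X_1 + C_2X_2.
Applying x(0)=4, y(0)=4 gives C_1=-16, C_2=12.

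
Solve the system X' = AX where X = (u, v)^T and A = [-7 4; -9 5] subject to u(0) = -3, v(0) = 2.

Coefficient matrix A = [[-7, 4], [-9, 5]].
Characteristic polynomial det(A - λI) = λ^2 + 2λ + 1 = 0.
Single eigenvalue λ = -1 with algebraic multiplicity 2.
Eigenvector v = (2,3); generalized eigenvector w with (A-λI)w=v is (-1,-1).
General solution: e^(-t)[c_1·v + c_2·(t·v + w)].
Applying u(0)=-3, v(0)=2 gives c_1=5, c_2=13.

u(t) = 26te^(-t) - 3e^(-t), v(t) = 39te^(-t) + 2e^(-t)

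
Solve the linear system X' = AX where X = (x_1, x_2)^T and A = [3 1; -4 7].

x_1(t) = c_1e^(5t) + c_2te^(5t) - c_2e^(5t), x_2(t) = 2c_1e^(5t) + 2c_2te^(5t) - c_2e^(5t)

Coefficient matrix A = [[3, 1], [-4, 7]].
Characteristic polynomial det(A - λI) = λ^2 - 10λ + 25 = 0.
Single eigenvalue λ = 5 with algebraic multiplicity 2.
Eigenvector v = (1,2); generalized eigenvector w with (A-λI)w=v is (-1,-1).
General solution: e^(5t)[c_1·v + c_2·(t·v + w)].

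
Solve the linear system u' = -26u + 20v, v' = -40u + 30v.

u(t) = c_1e^(2t)sin(4t) + 2c_1e^(2t)cos(4t) + 2c_2e^(2t)sin(4t) - c_2e^(2t)cos(4t), v(t) = c_1e^(2t)sin(4t) + 3c_1e^(2t)cos(4t) + 3c_2e^(2t)sin(4t) - c_2e^(2t)cos(4t)

Coefficient matrix A = [[-26, 20], [-40, 30]].
Characteristic polynomial det(A - λI) = λ^2 - 4λ + 20 = 0.
Eigenvalues λ = 2 ± 4i (complex conjugate pair).
For λ=2+4i: an eigenvector is (2,3) - i(1,1) = (2 - i, 3 - i).
A real fundamental pair from Re and Im of e^((2+4i)t)v: X_1 = e^(2t)(cos(4t)·(2,3) + sin(4t)·(1,1)), X_2 = e^(2t)(sin(4t)·(2,3) - cos(4t)·(1,1)).
General solution: c_1X_1 + c_2X_2.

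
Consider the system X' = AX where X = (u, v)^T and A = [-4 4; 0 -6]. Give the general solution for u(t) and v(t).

Coefficient matrix A = [[-4, 4], [0, -6]].
Characteristic polynomial det(A - λI) = λ^2 + 10λ + 24 = 0.
Eigenvalues λ = -6, -4.
For λ=-6: (A-λI) row 1 is [2, 4], so an eigenvector is (2, -1).
For λ=-4: (A-λI) row 1 is [0, 4], so an eigenvector is (1, 0).
General solution: K_1e^(-6t)(2,-1) + K_2e^(-4t)(1,0).

u(t) = 2K_1e^(-6t) + K_2e^(-4t), v(t) = -K_1e^(-6t)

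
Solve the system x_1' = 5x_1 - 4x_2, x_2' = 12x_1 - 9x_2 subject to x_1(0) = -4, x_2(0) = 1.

Coefficient matrix A = [[5, -4], [12, -9]].
Characteristic polynomial det(A - λI) = λ^2 + 4λ + 3 = 0.
Eigenvalues λ = -1, -3.
For λ=-1: (A-λI) row 1 is [6, -4], so an eigenvector is (2, 3).
For λ=-3: (A-λI) row 1 is [8, -4], so an eigenvector is (-1, -2).
General solution: K_1e^(-t)(2,3) + K_2e^(-3t)(-1,-2).
Applying x_1(0)=-4, x_2(0)=1 gives K_1=-9, K_2=-14.

x_1(t) = -18e^(-t) + 14e^(-3t), x_2(t) = -27e^(-t) + 28e^(-3t)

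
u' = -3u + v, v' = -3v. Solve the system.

Coefficient matrix A = [[-3, 1], [0, -3]].
Characteristic polynomial det(A - λI) = λ^2 + 6λ + 9 = 0.
Single eigenvalue λ = -3 with algebraic multiplicity 2.
Eigenvector v = (1,0); generalized eigenvector w with (A-λI)w=v is (3,1).
General solution: e^(-3t)[C_1·v + C_2·(t·v + w)].

u(t) = C_1e^(-3t) + C_2te^(-3t) + 3C_2e^(-3t), v(t) = C_2e^(-3t)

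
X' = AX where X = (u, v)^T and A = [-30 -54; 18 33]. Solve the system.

u(t) = 3K_1e^(6t) - 2K_2e^(-3t), v(t) = -2K_1e^(6t) + K_2e^(-3t)

Coefficient matrix A = [[-30, -54], [18, 33]].
Characteristic polynomial det(A - λI) = λ^2 - 3λ - 18 = 0.
Eigenvalues λ = 6, -3.
For λ=6: (A-λI) row 1 is [-36, -54], so an eigenvector is (3, -2).
For λ=-3: (A-λI) row 1 is [-27, -54], so an eigenvector is (-2, 1).
General solution: K_1e^(6t)(3,-2) + K_2e^(-3t)(-2,1).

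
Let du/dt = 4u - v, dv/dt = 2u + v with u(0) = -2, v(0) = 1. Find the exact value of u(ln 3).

-108

A = [[4,-1],[2,1]]; eigenvalues λ = 3, 2.
Eigenvectors: (-1,-1) for λ=3, (-1,-2) for λ=2.
From the initial condition, c_1 = 5, c_2 = -3.
u(ln 3) = (5)(3^3)(-1) + (-3)(3^2)(-1) = -108.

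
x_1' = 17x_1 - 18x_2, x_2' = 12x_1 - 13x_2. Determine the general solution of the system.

Coefficient matrix A = [[17, -18], [12, -13]].
Characteristic polynomial det(A - λI) = λ^2 - 4λ - 5 = 0.
Eigenvalues λ = 5, -1.
For λ=5: (A-λI) row 1 is [12, -18], so an eigenvector is (-3, -2).
For λ=-1: (A-λI) row 1 is [18, -18], so an eigenvector is (1, 1).
General solution: C_1e^(5t)(-3,-2) + C_2e^(-t)(1,1).

x_1(t) = -3C_1e^(5t) + C_2e^(-t), x_2(t) = -2C_1e^(5t) + C_2e^(-t)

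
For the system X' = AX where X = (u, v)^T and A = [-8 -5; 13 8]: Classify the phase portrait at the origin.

center

A = [[-8,-5],[13,8]]; det(A-λI) = λ^2 + 1.
λ = 0 ± i: zero real part.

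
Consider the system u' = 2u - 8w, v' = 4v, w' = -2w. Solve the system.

Coefficient matrix A = [[2, 0, -8], [0, 4, 0], [0, 0, -2]].
det(A - λI) = 0 gives eigenvalues λ = 2, 4, -2.
For λ=2: eigenvector (1,0,0).
For λ=4: eigenvector (0,1,0).
For λ=-2: eigenvector (2,0,1).
General solution: c_1e^(2t)(1,0,0) + c_2e^(4t)(0,1,0) + c_3e^(-2t)(2,0,1).

u(t) = c_1e^(2t) + 2c_3e^(-2t), v(t) = c_2e^(4t), w(t) = c_3e^(-2t)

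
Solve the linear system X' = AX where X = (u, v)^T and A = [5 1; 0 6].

u(t) = -C_1e^(6t) + C_2e^(5t), v(t) = -C_1e^(6t)

Coefficient matrix A = [[5, 1], [0, 6]].
Characteristic polynomial det(A - λI) = λ^2 - 11λ + 30 = 0.
Eigenvalues λ = 6, 5.
For λ=6: (A-λI) row 1 is [-1, 1], so an eigenvector is (-1, -1).
For λ=5: (A-λI) row 1 is [0, 1], so an eigenvector is (1, 0).
General solution: C_1e^(6t)(-1,-1) + C_2e^(5t)(1,0).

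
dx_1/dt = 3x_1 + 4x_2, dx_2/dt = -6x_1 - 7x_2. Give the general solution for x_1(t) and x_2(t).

Coefficient matrix A = [[3, 4], [-6, -7]].
Characteristic polynomial det(A - λI) = λ^2 + 4λ + 3 = 0.
Eigenvalues λ = -1, -3.
For λ=-1: (A-λI) row 1 is [4, 4], so an eigenvector is (-1, 1).
For λ=-3: (A-λI) row 1 is [6, 4], so an eigenvector is (2, -3).
General solution: c_1e^(-t)(-1,1) + c_2e^(-3t)(2,-3).

x_1(t) = -c_1e^(-t) + 2c_2e^(-3t), x_2(t) = c_1e^(-t) - 3c_2e^(-3t)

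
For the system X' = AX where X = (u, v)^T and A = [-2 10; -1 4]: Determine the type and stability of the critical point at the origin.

unstable spiral

A = [[-2,10],[-1,4]]; det(A-λI) = λ^2 - 2λ + 2.
λ = 1 ± i: positive real part.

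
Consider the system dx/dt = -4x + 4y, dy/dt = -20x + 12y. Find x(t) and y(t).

Coefficient matrix A = [[-4, 4], [-20, 12]].
Characteristic polynomial det(A - λI) = λ^2 - 8λ + 32 = 0.
Eigenvalues λ = 4 ± 4i (complex conjugate pair).
For λ=4+4i: an eigenvector is (0,-1) - i(-1,-2) = (0 + i, -1 + 2i).
A real fundamental pair from Re and Im of e^((4+4i)t)v: X_1 = e^(4t)(cos(4t)·(0,-1) + sin(4t)·(-1,-2)), X_2 = e^(4t)(sin(4t)·(0,-1) - cos(4t)·(-1,-2)).
General solution: c_1X_1 + c_2X_2.

x(t) = -c_1e^(4t)sin(4t) + c_2e^(4t)cos(4t), y(t) = -2c_1e^(4t)sin(4t) - c_1e^(4t)cos(4t) - c_2e^(4t)sin(4t) + 2c_2e^(4t)cos(4t)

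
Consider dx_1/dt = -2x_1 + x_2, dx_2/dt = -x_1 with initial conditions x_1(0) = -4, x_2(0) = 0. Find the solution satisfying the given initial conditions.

x_1(t) = 4te^(-t) - 4e^(-t), x_2(t) = 4te^(-t)

Coefficient matrix A = [[-2, 1], [-1, 0]].
Characteristic polynomial det(A - λI) = λ^2 + 2λ + 1 = 0.
Single eigenvalue λ = -1 with algebraic multiplicity 2.
Eigenvector v = (-1,-1); generalized eigenvector w with (A-λI)w=v is (2,1).
General solution: e^(-t)[c_1·v + c_2·(t·v + w)].
Applying x_1(0)=-4, x_2(0)=0 gives c_1=-4, c_2=-4.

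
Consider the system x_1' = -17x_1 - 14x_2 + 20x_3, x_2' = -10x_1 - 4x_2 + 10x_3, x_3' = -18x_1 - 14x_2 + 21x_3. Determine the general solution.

x_1(t) = C_1e^(3t) + 2C_2e^(-4t) + 4C_3e^(t), x_2(t) = C_2e^(-4t) + 2C_3e^(t), x_3(t) = C_1e^(3t) + 2C_2e^(-4t) + 5C_3e^(t)

Coefficient matrix A = [[-17, -14, 20], [-10, -4, 10], [-18, -14, 21]].
det(A - λI) = 0 gives eigenvalues λ = 3, -4, 1.
For λ=3: eigenvector (1,0,1).
For λ=-4: eigenvector (2,1,2).
For λ=1: eigenvector (4,2,5).
General solution: C_1e^(3t)(1,0,1) + C_2e^(-4t)(2,1,2) + C_3e^(t)(4,2,5).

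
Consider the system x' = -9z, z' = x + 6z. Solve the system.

Coefficient matrix A = [[0, -9], [1, 6]].
Characteristic polynomial det(A - λI) = λ^2 - 6λ + 9 = 0.
Single eigenvalue λ = 3 with algebraic multiplicity 2.
Eigenvector v = (3,-1); generalized eigenvector w with (A-λI)w=v is (-1,0).
General solution: e^(3t)[c_1·v + c_2·(t·v + w)].

x(t) = 3c_1e^(3t) + 3c_2te^(3t) - c_2e^(3t), z(t) = -c_1e^(3t) - c_2te^(3t)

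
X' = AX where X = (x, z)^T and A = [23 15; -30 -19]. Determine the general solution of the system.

Coefficient matrix A = [[23, 15], [-30, -19]].
Characteristic polynomial det(A - λI) = λ^2 - 4λ + 13 = 0.
Eigenvalues λ = 2 ± 3i (complex conjugate pair).
For λ=2+3i: an eigenvector is (-1,1) - i(-2,3) = (-1 + 2i, 1 - 3i).
A real fundamental pair from Re and Im of e^((2+3i)t)v: X_1 = e^(2t)(cos(3t)·(-1,1) + sin(3t)·(-2,3)), X_2 = e^(2t)(sin(3t)·(-1,1) - cos(3t)·(-2,3)).
General solution: K_1X_1 + K_2X_2.

x(t) = -2K_1e^(2t)sin(3t) - K_1e^(2t)cos(3t) - K_2e^(2t)sin(3t) + 2K_2e^(2t)cos(3t), z(t) = 3K_1e^(2t)sin(3t) + K_1e^(2t)cos(3t) + K_2e^(2t)sin(3t) - 3K_2e^(2t)cos(3t)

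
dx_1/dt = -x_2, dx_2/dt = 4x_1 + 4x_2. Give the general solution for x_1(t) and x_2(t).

Coefficient matrix A = [[0, -1], [4, 4]].
Characteristic polynomial det(A - λI) = λ^2 - 4λ + 4 = 0.
Single eigenvalue λ = 2 with algebraic multiplicity 2.
Eigenvector v = (1,-2); generalized eigenvector w with (A-λI)w=v is (-1,1).
General solution: e^(2t)[C_1·v + C_2·(t·v + w)].

x_1(t) = C_1e^(2t) + C_2te^(2t) - C_2e^(2t), x_2(t) = -2C_1e^(2t) - 2C_2te^(2t) + C_2e^(2t)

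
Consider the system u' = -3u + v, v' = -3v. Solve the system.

Coefficient matrix A = [[-3, 1], [0, -3]].
Characteristic polynomial det(A - λI) = λ^2 + 6λ + 9 = 0.
Single eigenvalue λ = -3 with algebraic multiplicity 2.
Eigenvector v = (-1,0); generalized eigenvector w with (A-λI)w=v is (1,-1).
General solution: e^(-3t)[C_1·v + C_2·(t·v + w)].

u(t) = -C_1e^(-3t) - C_2te^(-3t) + C_2e^(-3t), v(t) = -C_2e^(-3t)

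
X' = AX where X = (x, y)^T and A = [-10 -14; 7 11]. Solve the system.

Coefficient matrix A = [[-10, -14], [7, 11]].
Characteristic polynomial det(A - λI) = λ^2 - λ - 12 = 0.
Eigenvalues λ = 4, -3.
For λ=4: (A-λI) row 1 is [-14, -14], so an eigenvector is (1, -1).
For λ=-3: (A-λI) row 1 is [-7, -14], so an eigenvector is (-2, 1).
General solution: c_1e^(4t)(1,-1) + c_2e^(-3t)(-2,1).

x(t) = c_1e^(4t) - 2c_2e^(-3t), y(t) = -c_1e^(4t) + c_2e^(-3t)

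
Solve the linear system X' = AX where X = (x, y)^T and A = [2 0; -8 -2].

x(t) = c_1e^(2t), y(t) = -2c_1e^(2t) + c_2e^(-2t)

Coefficient matrix A = [[2, 0], [-8, -2]].
Characteristic polynomial det(A - λI) = λ^2 - 4 = 0.
Eigenvalues λ = 2, -2.
For λ=2: (A-λI) row 2 is [-8, -4], so an eigenvector is (1, -2).
For λ=-2: (A-λI) row 1 is [4, 0], so an eigenvector is (0, 1).
General solution: c_1e^(2t)(1,-2) + c_2e^(-2t)(0,1).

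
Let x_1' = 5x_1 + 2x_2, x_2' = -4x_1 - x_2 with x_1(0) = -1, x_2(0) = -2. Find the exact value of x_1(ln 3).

A = [[5,2],[-4,-1]]; eigenvalues λ = 1, 3.
Eigenvectors: (-1,2) for λ=1, (-1,1) for λ=3.
From the initial condition, c_1 = -3, c_2 = 4.
x_1(ln 3) = (-3)(3^1)(-1) + (4)(3^3)(-1) = -99.

-99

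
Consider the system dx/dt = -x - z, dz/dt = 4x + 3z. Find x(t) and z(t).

x(t) = C_1e^(t) + C_2te^(t) - C_2e^(t), z(t) = -2C_1e^(t) - 2C_2te^(t) + C_2e^(t)

Coefficient matrix A = [[-1, -1], [4, 3]].
Characteristic polynomial det(A - λI) = λ^2 - 2λ + 1 = 0.
Single eigenvalue λ = 1 with algebraic multiplicity 2.
Eigenvector v = (1,-2); generalized eigenvector w with (A-λI)w=v is (-1,1).
General solution: e^(t)[C_1·v + C_2·(t·v + w)].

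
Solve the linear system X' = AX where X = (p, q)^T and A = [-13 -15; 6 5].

p(t) = 2K_1e^(-4t)sin(3t) + K_1e^(-4t)cos(3t) + K_2e^(-4t)sin(3t) - 2K_2e^(-4t)cos(3t), q(t) = -K_1e^(-4t)sin(3t) - K_1e^(-4t)cos(3t) - K_2e^(-4t)sin(3t) + K_2e^(-4t)cos(3t)

Coefficient matrix A = [[-13, -15], [6, 5]].
Characteristic polynomial det(A - λI) = λ^2 + 8λ + 25 = 0.
Eigenvalues λ = -4 ± 3i (complex conjugate pair).
For λ=-4+3i: an eigenvector is (1,-1) - i(2,-1) = (1 - 2i, -1 + i).
A real fundamental pair from Re and Im of e^((-4+3i)t)v: X_1 = e^(-4t)(cos(3t)·(1,-1) + sin(3t)·(2,-1)), X_2 = e^(-4t)(sin(3t)·(1,-1) - cos(3t)·(2,-1)).
General solution: K_1X_1 + K_2X_2.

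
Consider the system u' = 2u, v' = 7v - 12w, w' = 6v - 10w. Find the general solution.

u(t) = K_1e^(2t), v(t) = -3K_2e^(-t) - 4K_3e^(-2t), w(t) = -2K_2e^(-t) - 3K_3e^(-2t)

Coefficient matrix A = [[2, 0, 0], [0, 7, -12], [0, 6, -10]].
det(A - λI) = 0 gives eigenvalues λ = 2, -1, -2.
For λ=2: eigenvector (1,0,0).
For λ=-1: eigenvector (0,-3,-2).
For λ=-2: eigenvector (0,-4,-3).
General solution: K_1e^(2t)(1,0,0) + K_2e^(-t)(0,-3,-2) + K_3e^(-2t)(0,-4,-3).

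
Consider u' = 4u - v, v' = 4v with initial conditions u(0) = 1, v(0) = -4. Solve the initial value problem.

Coefficient matrix A = [[4, -1], [0, 4]].
Characteristic polynomial det(A - λI) = λ^2 - 8λ + 16 = 0.
Single eigenvalue λ = 4 with algebraic multiplicity 2.
Eigenvector v = (-1,0); generalized eigenvector w with (A-λI)w=v is (-2,1).
General solution: e^(4t)[c_1·v + c_2·(t·v + w)].
Applying u(0)=1, v(0)=-4 gives c_1=7, c_2=-4.

u(t) = 4te^(4t) + e^(4t), v(t) = -4e^(4t)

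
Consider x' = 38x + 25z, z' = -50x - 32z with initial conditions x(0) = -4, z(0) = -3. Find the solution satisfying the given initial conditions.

x(t) = -43e^(3t)sin(5t) - 4e^(3t)cos(5t), z(t) = 61e^(3t)sin(5t) - 3e^(3t)cos(5t)

Coefficient matrix A = [[38, 25], [-50, -32]].
Characteristic polynomial det(A - λI) = λ^2 - 6λ + 34 = 0.
Eigenvalues λ = 3 ± 5i (complex conjugate pair).
For λ=3+5i: an eigenvector is (2,-3) - i(-1,1) = (2 + i, -3 - i).
A real fundamental pair from Re and Im of e^((3+5i)t)v: X_1 = e^(3t)(cos(5t)·(2,-3) + sin(5t)·(-1,1)), X_2 = e^(3t)(sin(5t)·(2,-3) - cos(5t)·(-1,1)).
General solution: K_1X_1 + K_2X_2.
Applying x(0)=-4, z(0)=-3 gives K_1=7, K_2=-18.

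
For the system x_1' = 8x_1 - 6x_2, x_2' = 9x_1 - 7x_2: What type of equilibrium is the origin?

saddle

A = [[8,-6],[9,-7]]; det(A-λI) = λ^2 - λ - 2.
λ = 2, -1: opposite signs.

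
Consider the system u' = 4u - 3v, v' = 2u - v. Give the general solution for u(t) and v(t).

u(t) = -3c_1e^(2t) - c_2e^(t), v(t) = -2c_1e^(2t) - c_2e^(t)

Coefficient matrix A = [[4, -3], [2, -1]].
Characteristic polynomial det(A - λI) = λ^2 - 3λ + 2 = 0.
Eigenvalues λ = 2, 1.
For λ=2: (A-λI) row 1 is [2, -3], so an eigenvector is (-3, -2).
For λ=1: (A-λI) row 1 is [3, -3], so an eigenvector is (-1, -1).
General solution: c_1e^(2t)(-3,-2) + c_2e^(t)(-1,-1).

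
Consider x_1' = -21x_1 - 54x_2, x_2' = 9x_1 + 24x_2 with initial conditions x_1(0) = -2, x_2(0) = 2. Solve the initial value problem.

x_1(t) = -8e^(6t) + 6e^(-3t), x_2(t) = 4e^(6t) - 2e^(-3t)

Coefficient matrix A = [[-21, -54], [9, 24]].
Characteristic polynomial det(A - λI) = λ^2 - 3λ - 18 = 0.
Eigenvalues λ = -3, 6.
For λ=-3: (A-λI) row 1 is [-18, -54], so an eigenvector is (-3, 1).
For λ=6: (A-λI) row 1 is [-27, -54], so an eigenvector is (2, -1).
General solution: K_1e^(-3t)(-3,1) + K_2e^(6t)(2,-1).
Applying x_1(0)=-2, x_2(0)=2 gives K_1=-2, K_2=-4.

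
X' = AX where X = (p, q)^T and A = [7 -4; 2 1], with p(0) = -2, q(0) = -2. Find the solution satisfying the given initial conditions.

p(t) = -2e^(3t), q(t) = -2e^(3t)

Coefficient matrix A = [[7, -4], [2, 1]].
Characteristic polynomial det(A - λI) = λ^2 - 8λ + 15 = 0.
Eigenvalues λ = 5, 3.
For λ=5: (A-λI) row 1 is [2, -4], so an eigenvector is (2, 1).
For λ=3: (A-λI) row 1 is [4, -4], so an eigenvector is (1, 1).
General solution: c_1e^(5t)(2,1) + c_2e^(3t)(1,1).
Applying p(0)=-2, q(0)=-2 gives c_1=0, c_2=-2.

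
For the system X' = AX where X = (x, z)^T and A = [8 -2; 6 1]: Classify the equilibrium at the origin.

A = [[8,-2],[6,1]]; det(A-λI) = λ^2 - 9λ + 20.
λ = 4, 5: both positive.

unstable node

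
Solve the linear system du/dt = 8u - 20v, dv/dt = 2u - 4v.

u(t) = -3c_1e^(2t)sin(2t) - c_1e^(2t)cos(2t) - c_2e^(2t)sin(2t) + 3c_2e^(2t)cos(2t), v(t) = -c_1e^(2t)sin(2t) + c_2e^(2t)cos(2t)

Coefficient matrix A = [[8, -20], [2, -4]].
Characteristic polynomial det(A - λI) = λ^2 - 4λ + 8 = 0.
Eigenvalues λ = 2 ± 2i (complex conjugate pair).
For λ=2+2i: an eigenvector is (-1,0) - i(-3,-1) = (-1 + 3i, 0 + i).
A real fundamental pair from Re and Im of e^((2+2i)t)v: X_1 = e^(2t)(cos(2t)·(-1,0) + sin(2t)·(-3,-1)), X_2 = e^(2t)(sin(2t)·(-1,0) - cos(2t)·(-3,-1)).
General solution: c_1X_1 + c_2X_2.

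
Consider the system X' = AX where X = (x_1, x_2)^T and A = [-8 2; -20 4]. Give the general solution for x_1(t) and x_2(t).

x_1(t) = -c_1e^(-2t)sin(2t) + c_2e^(-2t)cos(2t), x_2(t) = -3c_1e^(-2t)sin(2t) - c_1e^(-2t)cos(2t) - c_2e^(-2t)sin(2t) + 3c_2e^(-2t)cos(2t)

Coefficient matrix A = [[-8, 2], [-20, 4]].
Characteristic polynomial det(A - λI) = λ^2 + 4λ + 8 = 0.
Eigenvalues λ = -2 ± 2i (complex conjugate pair).
For λ=-2+2i: an eigenvector is (0,-1) - i(-1,-3) = (0 + i, -1 + 3i).
A real fundamental pair from Re and Im of e^((-2+2i)t)v: X_1 = e^(-2t)(cos(2t)·(0,-1) + sin(2t)·(-1,-3)), X_2 = e^(-2t)(sin(2t)·(0,-1) - cos(2t)·(-1,-3)).
General solution: c_1X_1 + c_2X_2.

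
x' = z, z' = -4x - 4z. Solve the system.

Coefficient matrix A = [[0, 1], [-4, -4]].
Characteristic polynomial det(A - λI) = λ^2 + 4λ + 4 = 0.
Single eigenvalue λ = -2 with algebraic multiplicity 2.
Eigenvector v = (-1,2); generalized eigenvector w with (A-λI)w=v is (1,-3).
General solution: e^(-2t)[c_1·v + c_2·(t·v + w)].

x(t) = -c_1e^(-2t) - c_2te^(-2t) + c_2e^(-2t), z(t) = 2c_1e^(-2t) + 2c_2te^(-2t) - 3c_2e^(-2t)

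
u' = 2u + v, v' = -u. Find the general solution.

u(t) = -C_1e^(t) - C_2te^(t) + 2C_2e^(t), v(t) = C_1e^(t) + C_2te^(t) - 3C_2e^(t)

Coefficient matrix A = [[2, 1], [-1, 0]].
Characteristic polynomial det(A - λI) = λ^2 - 2λ + 1 = 0.
Single eigenvalue λ = 1 with algebraic multiplicity 2.
Eigenvector v = (-1,1); generalized eigenvector w with (A-λI)w=v is (2,-3).
General solution: e^(t)[C_1·v + C_2·(t·v + w)].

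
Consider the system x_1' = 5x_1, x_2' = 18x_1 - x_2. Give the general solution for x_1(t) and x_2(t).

x_1(t) = -K_2e^(5t), x_2(t) = K_1e^(-t) - 3K_2e^(5t)

Coefficient matrix A = [[5, 0], [18, -1]].
Characteristic polynomial det(A - λI) = λ^2 - 4λ - 5 = 0.
Eigenvalues λ = -1, 5.
For λ=-1: (A-λI) row 1 is [6, 0], so an eigenvector is (0, 1).
For λ=5: (A-λI) row 2 is [18, -6], so an eigenvector is (-1, -3).
General solution: K_1e^(-t)(0,1) + K_2e^(5t)(-1,-3).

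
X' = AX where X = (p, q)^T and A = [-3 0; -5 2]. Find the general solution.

Coefficient matrix A = [[-3, 0], [-5, 2]].
Characteristic polynomial det(A - λI) = λ^2 + λ - 6 = 0.
Eigenvalues λ = -3, 2.
For λ=-3: (A-λI) row 2 is [-5, 5], so an eigenvector is (-1, -1).
For λ=2: (A-λI) row 1 is [-5, 0], so an eigenvector is (0, 1).
General solution: c_1e^(-3t)(-1,-1) + c_2e^(2t)(0,1).

p(t) = -c_1e^(-3t), q(t) = -c_1e^(-3t) + c_2e^(2t)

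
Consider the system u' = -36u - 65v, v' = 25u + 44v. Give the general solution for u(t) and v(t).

u(t) = 2c_1e^(4t)sin(5t) + 3c_1e^(4t)cos(5t) + 3c_2e^(4t)sin(5t) - 2c_2e^(4t)cos(5t), v(t) = -c_1e^(4t)sin(5t) - 2c_1e^(4t)cos(5t) - 2c_2e^(4t)sin(5t) + c_2e^(4t)cos(5t)

Coefficient matrix A = [[-36, -65], [25, 44]].
Characteristic polynomial det(A - λI) = λ^2 - 8λ + 41 = 0.
Eigenvalues λ = 4 ± 5i (complex conjugate pair).
For λ=4+5i: an eigenvector is (3,-2) - i(2,-1) = (3 - 2i, -2 + i).
A real fundamental pair from Re and Im of e^((4+5i)t)v: X_1 = e^(4t)(cos(5t)·(3,-2) + sin(5t)·(2,-1)), X_2 = e^(4t)(sin(5t)·(3,-2) - cos(5t)·(2,-1)).
General solution: c_1X_1 + c_2X_2.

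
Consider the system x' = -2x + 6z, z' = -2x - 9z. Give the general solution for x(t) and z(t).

x(t) = 2K_1e^(-5t) - 3K_2e^(-6t), z(t) = -K_1e^(-5t) + 2K_2e^(-6t)

Coefficient matrix A = [[-2, 6], [-2, -9]].
Characteristic polynomial det(A - λI) = λ^2 + 11λ + 30 = 0.
Eigenvalues λ = -5, -6.
For λ=-5: (A-λI) row 1 is [3, 6], so an eigenvector is (2, -1).
For λ=-6: (A-λI) row 1 is [4, 6], so an eigenvector is (-3, 2).
General solution: K_1e^(-5t)(2,-1) + K_2e^(-6t)(-3,2).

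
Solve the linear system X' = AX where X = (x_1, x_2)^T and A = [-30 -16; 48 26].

x_1(t) = -2c_1e^(-6t) + c_2e^(2t), x_2(t) = 3c_1e^(-6t) - 2c_2e^(2t)

Coefficient matrix A = [[-30, -16], [48, 26]].
Characteristic polynomial det(A - λI) = λ^2 + 4λ - 12 = 0.
Eigenvalues λ = -6, 2.
For λ=-6: (A-λI) row 1 is [-24, -16], so an eigenvector is (-2, 3).
For λ=2: (A-λI) row 1 is [-32, -16], so an eigenvector is (1, -2).
General solution: c_1e^(-6t)(-2,3) + c_2e^(2t)(1,-2).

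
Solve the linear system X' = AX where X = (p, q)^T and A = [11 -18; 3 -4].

Coefficient matrix A = [[11, -18], [3, -4]].
Characteristic polynomial det(A - λI) = λ^2 - 7λ + 10 = 0.
Eigenvalues λ = 2, 5.
For λ=2: (A-λI) row 1 is [9, -18], so an eigenvector is (2, 1).
For λ=5: (A-λI) row 1 is [6, -18], so an eigenvector is (-3, -1).
General solution: C_1e^(2t)(2,1) + C_2e^(5t)(-3,-1).

p(t) = 2C_1e^(2t) - 3C_2e^(5t), q(t) = C_1e^(2t) - C_2e^(5t)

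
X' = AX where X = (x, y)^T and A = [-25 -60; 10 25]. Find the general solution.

Coefficient matrix A = [[-25, -60], [10, 25]].
Characteristic polynomial det(A - λI) = λ^2 - 25 = 0.
Eigenvalues λ = 5, -5.
For λ=5: (A-λI) row 1 is [-30, -60], so an eigenvector is (-2, 1).
For λ=-5: (A-λI) row 1 is [-20, -60], so an eigenvector is (3, -1).
General solution: C_1e^(5t)(-2,1) + C_2e^(-5t)(3,-1).

x(t) = -2C_1e^(5t) + 3C_2e^(-5t), y(t) = C_1e^(5t) - C_2e^(-5t)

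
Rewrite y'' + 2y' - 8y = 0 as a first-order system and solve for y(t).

y(t) = K_1e^(2t) + K_2e^(-4t)

Let x_1 = y, x_2 = y'. Then x_1' = x_2 and x_2' = 8x_1 - 2x_2.
A = [[0,1],[8,-2]]; det(A-λI) = λ^2 + 2λ - 8.
Eigenvalues λ = 2, -4 with eigenvectors (1,2), (1,-4).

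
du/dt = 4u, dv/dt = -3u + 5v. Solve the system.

Coefficient matrix A = [[4, 0], [-3, 5]].
Characteristic polynomial det(A - λI) = λ^2 - 9λ + 20 = 0.
Eigenvalues λ = 5, 4.
For λ=5: (A-λI) row 1 is [-1, 0], so an eigenvector is (0, 1).
For λ=4: (A-λI) row 2 is [-3, 1], so an eigenvector is (1, 3).
General solution: K_1e^(5t)(0,1) + K_2e^(4t)(1,3).

u(t) = K_2e^(4t), v(t) = K_1e^(5t) + 3K_2e^(4t)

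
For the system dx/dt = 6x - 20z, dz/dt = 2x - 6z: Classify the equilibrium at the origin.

A = [[6,-20],[2,-6]]; det(A-λI) = λ^2 + 4.
λ = 0 ± 2i: zero real part.

center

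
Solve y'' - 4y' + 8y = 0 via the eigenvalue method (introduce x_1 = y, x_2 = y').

Let x_1 = y, x_2 = y'. Then x_1' = x_2 and x_2' = -8x_1 + 4x_2.
A = [[0,1],[-8,4]]; det(A-λI) = λ^2 - 4λ + 8.
Eigenvalues λ = 2 ± 2i.

y(t) = K_1e^(2t)cos(2t) + K_2e^(2t)sin(2t)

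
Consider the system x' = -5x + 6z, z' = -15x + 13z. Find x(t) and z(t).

Coefficient matrix A = [[-5, 6], [-15, 13]].
Characteristic polynomial det(A - λI) = λ^2 - 8λ + 25 = 0.
Eigenvalues λ = 4 ± 3i (complex conjugate pair).
For λ=4+3i: an eigenvector is (1,1) - i(-1,-2) = (1 + i, 1 + 2i).
A real fundamental pair from Re and Im of e^((4+3i)t)v: X_1 = e^(4t)(cos(3t)·(1,1) + sin(3t)·(-1,-2)), X_2 = e^(4t)(sin(3t)·(1,1) - cos(3t)·(-1,-2)).
General solution: c_1X_1 + c_2X_2.

x(t) = -c_1e^(4t)sin(3t) + c_1e^(4t)cos(3t) + c_2e^(4t)sin(3t) + c_2e^(4t)cos(3t), z(t) = -2c_1e^(4t)sin(3t) + c_1e^(4t)cos(3t) + c_2e^(4t)sin(3t) + 2c_2e^(4t)cos(3t)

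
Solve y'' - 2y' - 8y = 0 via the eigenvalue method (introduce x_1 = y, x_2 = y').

y(t) = C_1e^(4t) + C_2e^(-2t)

Let x_1 = y, x_2 = y'. Then x_1' = x_2 and x_2' = 8x_1 + 2x_2.
A = [[0,1],[8,2]]; det(A-λI) = λ^2 - 2λ - 8.
Eigenvalues λ = 4, -2 with eigenvectors (1,4), (1,-2).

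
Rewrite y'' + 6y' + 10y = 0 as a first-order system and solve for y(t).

Let x_1 = y, x_2 = y'. Then x_1' = x_2 and x_2' = -10x_1 - 6x_2.
A = [[0,1],[-10,-6]]; det(A-λI) = λ^2 + 6λ + 10.
Eigenvalues λ = -3 ± i.

y(t) = K_1e^(-3t)cos(t) + K_2e^(-3t)sin(t)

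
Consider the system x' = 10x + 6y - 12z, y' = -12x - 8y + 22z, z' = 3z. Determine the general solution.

Coefficient matrix A = [[10, 6, -12], [-12, -8, 22], [0, 0, 3]].
det(A - λI) = 0 gives eigenvalues λ = 3, 4, -2.
For λ=3: eigenvector (0,2,1).
For λ=4: eigenvector (-1,1,0).
For λ=-2: eigenvector (-1,2,0).
General solution: c_1e^(3t)(0,2,1) + c_2e^(4t)(-1,1,0) + c_3e^(-2t)(-1,2,0).

x(t) = -c_2e^(4t) - c_3e^(-2t), y(t) = 2c_1e^(3t) + c_2e^(4t) + 2c_3e^(-2t), z(t) = c_1e^(3t)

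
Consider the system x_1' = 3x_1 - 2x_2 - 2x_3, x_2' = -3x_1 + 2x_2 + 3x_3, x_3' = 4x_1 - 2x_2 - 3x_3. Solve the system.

Coefficient matrix A = [[3, -2, -2], [-3, 2, 3], [4, -2, -3]].
det(A - λI) = 0 gives eigenvalues λ = 1, -1, 2.
For λ=1: eigenvector (1,0,1).
For λ=-1: eigenvector (0,1,-1).
For λ=2: eigenvector (-2,1,-2).
General solution: C_1e^(t)(1,0,1) + C_2e^(-t)(0,1,-1) + C_3e^(2t)(-2,1,-2).

x_1(t) = C_1e^(t) - 2C_3e^(2t), x_2(t) = C_2e^(-t) + C_3e^(2t), x_3(t) = C_1e^(t) - C_2e^(-t) - 2C_3e^(2t)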